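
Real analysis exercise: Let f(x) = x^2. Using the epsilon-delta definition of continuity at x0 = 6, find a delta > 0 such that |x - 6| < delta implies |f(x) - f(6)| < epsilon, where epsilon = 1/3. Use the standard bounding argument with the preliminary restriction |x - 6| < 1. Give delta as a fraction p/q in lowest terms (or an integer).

Factor: |x^2 - (6)^2| = |x - 6| * |x + 6|.
Impose |x - 6| < 1 first. Then |x + 6| = |(x - 6) + 2*(6)| <= |x - 6| + 2*|6| < 1 + 12 = 13.
So |x^2 - (6)^2| < delta * 13.
We need delta * 13 <= 1/3, i.e. delta <= 1/3/13 = 1/39.
Since 1/39 < 1, this is tighter than 1; take delta = 1/39.
So delta = 1/39 works.

1/39


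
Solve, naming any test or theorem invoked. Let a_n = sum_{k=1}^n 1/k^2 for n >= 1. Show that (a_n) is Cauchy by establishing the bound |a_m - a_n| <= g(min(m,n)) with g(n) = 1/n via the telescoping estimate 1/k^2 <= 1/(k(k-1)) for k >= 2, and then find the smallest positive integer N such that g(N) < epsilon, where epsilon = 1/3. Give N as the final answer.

For m > n >= 1: |a_m - a_n| = sum_{k=n+1}^m 1/k^2.
Use 1/k^2 <= 1/(k(k-1)) = 1/(k-1) - 1/k for k >= 2:
sum_{k=n+1}^m 1/k^2 <= sum_{k=n+1}^m (1/(k-1) - 1/k) = 1/n - 1/m <= 1/n.
By symmetry the same bound holds with n,m swapped, so |a_m - a_n| <= 1/min(m,n) = g(min(m,n)). Since g(n) -> 0, (a_n) is Cauchy.
Now solve g(N) < 1/3: 1/N < 1/3 <=> N > 1/(1/3) = 3.
The smallest integer strictly greater than 3 is N = 4.
Check: g(4) = 1/4 < 1/3; g(3) = 1/3 >= 1/3. So N = 4.

4


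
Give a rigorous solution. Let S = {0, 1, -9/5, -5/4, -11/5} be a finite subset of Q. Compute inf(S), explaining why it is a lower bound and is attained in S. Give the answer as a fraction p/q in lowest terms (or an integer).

S is finite, so inf(S) = min(S).
Sorted increasing:
-11/5, -9/5, -5/4, 0, 1
The extremum is -11/5.
For every x in S, x >= -11/5. And -11/5 is in S, so it is attained.
Therefore inf(S) = -11/5.

-11/5


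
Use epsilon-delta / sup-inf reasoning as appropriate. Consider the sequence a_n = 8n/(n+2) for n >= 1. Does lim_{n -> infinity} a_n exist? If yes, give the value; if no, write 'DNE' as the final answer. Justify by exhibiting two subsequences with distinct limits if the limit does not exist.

Examine the behaviour of a_n along subsequences.
Even-n subsequence a_{2k} = 8(2k)/(2k+2) -> 8. Odd-n subsequence a_{2k+1} = 8(2k+1)/(2k+3) -> 8. Both tend to 8, which suggests the limit is 8; verify directly.
|a_n - 8| = |8n - 8(n+2)| / (n+2) = 16/(n+2) < 16/n for every n >= 1.
Given epsilon > 0, choose a positive integer N > 16/epsilon. Then for all n >= N, |a_n - 8| < 16/n <= 16/N < epsilon.
So by the definition of the limit, lim a_n exists and equals 8.

8


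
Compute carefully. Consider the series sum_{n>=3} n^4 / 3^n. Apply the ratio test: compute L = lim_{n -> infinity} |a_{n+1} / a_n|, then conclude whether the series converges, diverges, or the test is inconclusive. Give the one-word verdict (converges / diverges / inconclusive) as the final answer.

Let a_n denote the general term. Form the ratio a_{n+1}/a_n and simplify:
a_{n+1}/a_n = (n + 1)^4/(3*n^4)
Take the limit as n -> infinity: L = 1/3.
Since L = 1/3 < 1, the ratio test implies the series converges.

converges


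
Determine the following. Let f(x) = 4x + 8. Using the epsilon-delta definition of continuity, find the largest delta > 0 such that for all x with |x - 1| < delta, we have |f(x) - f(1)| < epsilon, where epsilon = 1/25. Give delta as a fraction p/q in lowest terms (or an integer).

We compute f(1) = 4*(1) + 8 = 12.
|f(x) - f(1)| = |4x + 8 - (12)| = |4(x - 1)| = 4|x - 1|.
We need 4|x - 1| < 1/25, i.e. |x - 1| < 1/25 / 4 = 1/100.
So any delta <= 1/100 works. Conversely, if delta > 1/100, then x = 1 + 1/100 satisfies |x - 1| = 1/100 < delta but |f(x) - f(1)| = 4 * 1/100 = 1/25, which is not < 1/25; so no larger delta works.
Hence the largest such delta is 1/100.

1/100


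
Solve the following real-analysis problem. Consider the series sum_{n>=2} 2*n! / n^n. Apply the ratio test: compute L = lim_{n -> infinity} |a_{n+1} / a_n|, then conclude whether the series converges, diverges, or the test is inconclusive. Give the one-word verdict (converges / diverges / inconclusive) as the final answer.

Let a_n denote the general term. Form the ratio a_{n+1}/a_n and simplify:
a_{n+1}/a_n = (n/(n + 1))^n
Take the limit as n -> infinity: L = exp(-1).
Since L = exp(-1) < 1, the ratio test implies the series converges.

converges


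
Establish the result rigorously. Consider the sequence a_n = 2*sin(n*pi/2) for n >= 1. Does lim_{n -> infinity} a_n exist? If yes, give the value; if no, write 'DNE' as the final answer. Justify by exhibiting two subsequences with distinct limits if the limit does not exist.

Examine the behaviour of a_n along subsequences.
a_{4k+1} = 2*sin(pi/2 + 2k*pi) = 2 -> 2. a_{4k+3} = 2*sin(3pi/2 + 2k*pi) = -2 -> -2.
Since these two subsequential limits are 2 and -2, distinct, the full sequence cannot converge (a convergent sequence has all subsequences tending to the same limit). So lim a_n does not exist.

DNE


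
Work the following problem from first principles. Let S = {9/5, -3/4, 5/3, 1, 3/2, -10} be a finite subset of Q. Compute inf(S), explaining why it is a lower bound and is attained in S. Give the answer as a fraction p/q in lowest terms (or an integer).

S is finite, so inf(S) = min(S).
Sorted increasing:
-10, -3/4, 1, 3/2, 5/3, 9/5
The extremum is -10.
For every x in S, x >= -10. And -10 is in S, so it is attained.
Therefore inf(S) = -10.

-10


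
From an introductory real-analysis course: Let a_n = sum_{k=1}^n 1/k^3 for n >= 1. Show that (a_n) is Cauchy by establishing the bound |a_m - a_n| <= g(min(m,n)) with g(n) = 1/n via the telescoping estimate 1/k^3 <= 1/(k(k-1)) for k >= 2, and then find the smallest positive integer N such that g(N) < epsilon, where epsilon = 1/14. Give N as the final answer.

For m > n >= 1: |a_m - a_n| = sum_{k=n+1}^m 1/k^3.
Use 1/k^3 <= 1/(k(k-1)) = 1/(k-1) - 1/k for k >= 2 (which holds since k^3 >= k^2 >= k(k-1) for k >= 2):
sum_{k=n+1}^m 1/k^3 <= sum_{k=n+1}^m (1/(k-1) - 1/k) = 1/n - 1/m <= 1/n.
By symmetry the same bound holds with n,m swapped, so |a_m - a_n| <= 1/min(m,n) = g(min(m,n)). Since g(n) -> 0, (a_n) is Cauchy.
Now solve g(N) < 1/14: 1/N < 1/14 <=> N > 1/(1/14) = 14.
The smallest integer strictly greater than 14 is N = 15.
Check: g(15) = 1/15 < 1/14; g(14) = 1/14 >= 1/14. So N = 15.

15


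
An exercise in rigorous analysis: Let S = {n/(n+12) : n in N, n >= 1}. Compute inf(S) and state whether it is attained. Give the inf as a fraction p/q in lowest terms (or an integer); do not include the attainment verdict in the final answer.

Analysis:
- Values: 1/13, 1/7, 1/5, 1/4, ... strictly increasing.
- Minimum is 1/13 (n=1); inf = 1/13 (attained).
- n/(n+12) = 1 - 12/(n+12) -> 1 from below as n -> infinity, and never equals 1.
- So sup = 1 (not attained).
Conclusion: inf(S) = 1/13, attained in S.

1/13


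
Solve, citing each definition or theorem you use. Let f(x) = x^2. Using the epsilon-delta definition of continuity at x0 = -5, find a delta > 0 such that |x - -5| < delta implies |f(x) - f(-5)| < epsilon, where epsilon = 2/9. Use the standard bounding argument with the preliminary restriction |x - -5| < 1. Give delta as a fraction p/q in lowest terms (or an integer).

Factor: |x^2 - (-5)^2| = |x - -5| * |x + -5|.
Impose |x - -5| < 1 first. Then |x + -5| = |(x - -5) + 2*(-5)| <= |x - -5| + 2*|-5| < 1 + 10 = 11.
So |x^2 - (-5)^2| < delta * 11.
We need delta * 11 <= 2/9, i.e. delta <= 2/9/11 = 2/99.
Since 2/99 < 1, this is tighter than 1; take delta = 2/99.
So delta = 2/99 works.

2/99


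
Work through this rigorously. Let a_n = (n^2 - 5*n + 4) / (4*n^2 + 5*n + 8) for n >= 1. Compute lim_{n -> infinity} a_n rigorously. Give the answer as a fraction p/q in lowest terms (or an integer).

Divide numerator and denominator by n^2, the highest power:
numerator / n^2 = 1 - 5/n + 4/n^2
denominator / n^2 = 4 + 5/n + 8/n^2
As n -> infinity, all terms of the form c/n^k (k >= 1) tend to 0.
So numerator / n^2 -> 1 and denominator / n^2 -> 4.
Therefore lim a_n = 1/4.

1/4


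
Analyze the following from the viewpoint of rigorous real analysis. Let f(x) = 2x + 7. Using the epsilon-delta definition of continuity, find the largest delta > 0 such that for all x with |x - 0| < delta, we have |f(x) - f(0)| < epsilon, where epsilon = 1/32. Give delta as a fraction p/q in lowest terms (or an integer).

We compute f(0) = 2*(0) + 7 = 7.
|f(x) - f(0)| = |2x + 7 - (7)| = |2(x - 0)| = 2|x - 0|.
We need 2|x - 0| < 1/32, i.e. |x - 0| < 1/32 / 2 = 1/64.
So any delta <= 1/64 works. Conversely, if delta > 1/64, then x = 0 + 1/64 satisfies |x - 0| = 1/64 < delta but |f(x) - f(0)| = 2 * 1/64 = 1/32, which is not < 1/32; so no larger delta works.
Hence the largest such delta is 1/64.

1/64


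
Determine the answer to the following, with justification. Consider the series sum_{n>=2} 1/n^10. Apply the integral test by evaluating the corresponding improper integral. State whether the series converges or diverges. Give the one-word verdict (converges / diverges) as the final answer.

Let f(x) = x^(-10). Then f is positive, continuous, and decreasing on [2, infinity), so the integral test applies.
Compute the improper integral int_{2}^infinity f(x) dx:
  antiderivative F(x) = -1/(9*x^9).
  As x -> infinity, F(x) -> 0 (since p = 10 > 1).
  So int = F(infinity) - F(2) = 0 - (-1/4608) = 1/4608.
  Finite, so by the integral test, the series converges.

converges


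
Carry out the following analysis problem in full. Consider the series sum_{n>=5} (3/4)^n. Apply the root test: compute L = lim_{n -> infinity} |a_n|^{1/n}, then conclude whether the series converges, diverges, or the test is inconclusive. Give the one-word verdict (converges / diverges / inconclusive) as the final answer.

Let a_n denote the general term. Form |a_n|^(1/n) and simplify:
|a_n|^(1/n) = 3/4
Take the limit as n -> infinity: L = 3/4.
Since L = 3/4 < 1, the root test implies convergence.

converges


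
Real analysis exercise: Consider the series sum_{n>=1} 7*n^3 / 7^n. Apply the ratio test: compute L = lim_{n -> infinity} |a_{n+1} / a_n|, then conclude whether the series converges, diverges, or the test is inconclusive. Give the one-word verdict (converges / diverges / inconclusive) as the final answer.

Let a_n denote the general term. Form the ratio a_{n+1}/a_n and simplify:
a_{n+1}/a_n = (n + 1)^3/(7*n^3)
Take the limit as n -> infinity: L = 1/7.
Since L = 1/7 < 1, the ratio test implies the series converges.

converges


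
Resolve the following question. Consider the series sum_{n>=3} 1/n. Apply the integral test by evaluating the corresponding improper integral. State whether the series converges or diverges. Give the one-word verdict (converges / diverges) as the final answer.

Let f(x) = 1/x. Then f is positive, continuous, and decreasing on [3, infinity), so the integral test applies.
Compute the improper integral int_{3}^infinity f(x) dx:
  antiderivative F(x) = log(x).
  As x -> infinity, log(x) -> infinity.
  So int = infinity - log(3) = infinity. By the integral test, the series diverges.

diverges


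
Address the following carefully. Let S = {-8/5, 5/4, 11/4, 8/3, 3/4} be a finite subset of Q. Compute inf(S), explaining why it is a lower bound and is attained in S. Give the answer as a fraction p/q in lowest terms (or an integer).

S is finite, so inf(S) = min(S).
Sorted increasing:
-8/5, 3/4, 5/4, 8/3, 11/4
The extremum is -8/5.
For every x in S, x >= -8/5. And -8/5 is in S, so it is attained.
Therefore inf(S) = -8/5.

-8/5


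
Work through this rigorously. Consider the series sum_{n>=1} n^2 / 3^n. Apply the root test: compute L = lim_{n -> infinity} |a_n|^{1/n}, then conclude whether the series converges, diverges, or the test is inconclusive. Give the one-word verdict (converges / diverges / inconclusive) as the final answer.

Let a_n denote the general term. Form |a_n|^(1/n) and simplify:
|a_n|^(1/n) = n^(2/n)/3
Take the limit as n -> infinity: L = 1/3.
Since L = 1/3 < 1, the root test implies convergence.

converges


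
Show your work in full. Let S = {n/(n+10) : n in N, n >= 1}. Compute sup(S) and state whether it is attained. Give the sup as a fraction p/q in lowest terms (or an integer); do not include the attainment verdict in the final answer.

Analysis:
- Values: 1/11, 1/6, 3/13, 2/7, ... strictly increasing.
- Minimum is 1/11 (n=1); inf = 1/11 (attained).
- n/(n+10) = 1 - 10/(n+10) -> 1 from below as n -> infinity, and never equals 1.
- So sup = 1 (not attained).
Conclusion: sup(S) = 1, not attained in S.

1


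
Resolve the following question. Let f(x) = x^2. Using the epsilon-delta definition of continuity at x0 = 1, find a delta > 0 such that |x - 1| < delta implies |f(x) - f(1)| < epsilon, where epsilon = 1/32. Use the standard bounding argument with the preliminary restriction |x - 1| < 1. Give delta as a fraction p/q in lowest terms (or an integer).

Factor: |x^2 - (1)^2| = |x - 1| * |x + 1|.
Impose |x - 1| < 1 first. Then |x + 1| = |(x - 1) + 2*(1)| <= |x - 1| + 2*|1| < 1 + 2 = 3.
So |x^2 - (1)^2| < delta * 3.
We need delta * 3 <= 1/32, i.e. delta <= 1/32/3 = 1/96.
Since 1/96 < 1, this is tighter than 1; take delta = 1/96.
So delta = 1/96 works.

1/96


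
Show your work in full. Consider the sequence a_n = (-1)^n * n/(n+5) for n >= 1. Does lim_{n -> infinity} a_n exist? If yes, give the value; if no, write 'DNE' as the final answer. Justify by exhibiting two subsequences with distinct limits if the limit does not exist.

Examine the behaviour of a_n along subsequences.
a_{2k} = 2k/(2k+5) -> 1. a_{2k+1} = -(2k+1)/(2k+6) -> -1.
Since these two subsequential limits are 1 and -1, distinct, the full sequence cannot converge (a convergent sequence has all subsequences tending to the same limit). So lim a_n does not exist.

DNE


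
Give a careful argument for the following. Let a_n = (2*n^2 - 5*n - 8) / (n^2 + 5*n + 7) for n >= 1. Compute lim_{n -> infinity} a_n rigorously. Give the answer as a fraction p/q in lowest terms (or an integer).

Divide numerator and denominator by n^2, the highest power:
numerator / n^2 = 2 - 5/n - 8/n^2
denominator / n^2 = 1 + 5/n + 7/n^2
As n -> infinity, all terms of the form c/n^k (k >= 1) tend to 0.
So numerator / n^2 -> 2 and denominator / n^2 -> 1.
Therefore lim a_n = 2.

2


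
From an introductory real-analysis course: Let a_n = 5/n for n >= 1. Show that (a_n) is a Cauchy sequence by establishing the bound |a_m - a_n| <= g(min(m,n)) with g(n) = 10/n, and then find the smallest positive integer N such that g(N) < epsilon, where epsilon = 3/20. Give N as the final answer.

For any m, n >= 1, by the triangle inequality:
|a_m - a_n| = |5/m - 5/n| <= 5*1/m + 5*1/n <= 10/min(m,n).
So g(n) = 10/n bounds the Cauchy difference. Since g(n) -> 0, (a_n) is Cauchy.
Now solve g(N) < 3/20: 10/N < 3/20 <=> N > 10 / (3/20) = 200/3.
The smallest integer strictly greater than 200/3 is N = 67.
Check: g(67) = 10/67 = 10/67 < 3/20; g(66) = 5/33 >= 3/20. So N = 67.

67


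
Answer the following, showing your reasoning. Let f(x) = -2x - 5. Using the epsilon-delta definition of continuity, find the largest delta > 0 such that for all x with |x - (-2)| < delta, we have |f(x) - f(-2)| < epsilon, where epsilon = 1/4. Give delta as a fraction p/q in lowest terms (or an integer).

We compute f(-2) = -2*(-2) - 5 = -1.
|f(x) - f(-2)| = |-2x - 5 - (-1)| = |-2(x - (-2))| = 2|x - (-2)|.
We need 2|x - (-2)| < 1/4, i.e. |x - (-2)| < 1/4 / 2 = 1/8.
So any delta <= 1/8 works. Conversely, if delta > 1/8, then x = -2 + 1/8 satisfies |x - (-2)| = 1/8 < delta but |f(x) - f(-2)| = 2 * 1/8 = 1/4, which is not < 1/4; so no larger delta works.
Hence the largest such delta is 1/8.

1/8


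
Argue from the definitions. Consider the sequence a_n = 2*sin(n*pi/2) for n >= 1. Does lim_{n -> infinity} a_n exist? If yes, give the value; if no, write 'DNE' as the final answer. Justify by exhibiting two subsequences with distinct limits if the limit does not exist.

Examine the behaviour of a_n along subsequences.
a_{4k+1} = 2*sin(pi/2 + 2k*pi) = 2 -> 2. a_{4k+3} = 2*sin(3pi/2 + 2k*pi) = -2 -> -2.
Since these two subsequential limits are 2 and -2, distinct, the full sequence cannot converge (a convergent sequence has all subsequences tending to the same limit). So lim a_n does not exist.

DNE


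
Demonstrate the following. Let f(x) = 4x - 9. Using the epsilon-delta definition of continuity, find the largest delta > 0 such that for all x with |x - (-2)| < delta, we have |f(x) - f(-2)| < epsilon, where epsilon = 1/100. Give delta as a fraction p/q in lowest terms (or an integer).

We compute f(-2) = 4*(-2) - 9 = -17.
|f(x) - f(-2)| = |4x - 9 - (-17)| = |4(x - (-2))| = 4|x - (-2)|.
We need 4|x - (-2)| < 1/100, i.e. |x - (-2)| < 1/100 / 4 = 1/400.
So any delta <= 1/400 works. Conversely, if delta > 1/400, then x = -2 + 1/400 satisfies |x - (-2)| = 1/400 < delta but |f(x) - f(-2)| = 4 * 1/400 = 1/100, which is not < 1/100; so no larger delta works.
Hence the largest such delta is 1/400.

1/400


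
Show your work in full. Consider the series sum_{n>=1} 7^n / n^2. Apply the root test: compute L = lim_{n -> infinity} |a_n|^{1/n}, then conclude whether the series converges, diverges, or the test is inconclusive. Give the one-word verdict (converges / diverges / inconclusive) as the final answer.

Let a_n denote the general term. Form |a_n|^(1/n) and simplify:
|a_n|^(1/n) = 7/n^(2/n)
Take the limit as n -> infinity: L = 7.
Since L = 7 > 1, the root test implies divergence.

diverges


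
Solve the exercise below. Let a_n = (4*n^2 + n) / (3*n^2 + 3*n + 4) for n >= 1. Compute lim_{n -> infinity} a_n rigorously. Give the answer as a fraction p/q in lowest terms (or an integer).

Divide numerator and denominator by n^2, the highest power:
numerator / n^2 = 4 + 1/n
denominator / n^2 = 3 + 3/n + 4/n^2
As n -> infinity, all terms of the form c/n^k (k >= 1) tend to 0.
So numerator / n^2 -> 4 and denominator / n^2 -> 3.
Therefore lim a_n = 4/3.

4/3


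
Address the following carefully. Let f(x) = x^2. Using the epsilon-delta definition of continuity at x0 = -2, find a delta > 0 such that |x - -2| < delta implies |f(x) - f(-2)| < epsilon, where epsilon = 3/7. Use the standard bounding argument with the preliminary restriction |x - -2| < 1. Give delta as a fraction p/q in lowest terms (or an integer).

Factor: |x^2 - (-2)^2| = |x - -2| * |x + -2|.
Impose |x - -2| < 1 first. Then |x + -2| = |(x - -2) + 2*(-2)| <= |x - -2| + 2*|-2| < 1 + 4 = 5.
So |x^2 - (-2)^2| < delta * 5.
We need delta * 5 <= 3/7, i.e. delta <= 3/7/5 = 3/35.
Since 3/35 < 1, this is tighter than 1; take delta = 3/35.
So delta = 3/35 works.

3/35


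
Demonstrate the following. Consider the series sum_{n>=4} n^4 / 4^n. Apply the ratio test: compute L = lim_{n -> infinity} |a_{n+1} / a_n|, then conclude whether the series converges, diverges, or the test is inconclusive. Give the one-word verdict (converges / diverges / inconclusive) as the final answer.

Let a_n denote the general term. Form the ratio a_{n+1}/a_n and simplify:
a_{n+1}/a_n = (n + 1)^4/(4*n^4)
Take the limit as n -> infinity: L = 1/4.
Since L = 1/4 < 1, the ratio test implies the series converges.

converges


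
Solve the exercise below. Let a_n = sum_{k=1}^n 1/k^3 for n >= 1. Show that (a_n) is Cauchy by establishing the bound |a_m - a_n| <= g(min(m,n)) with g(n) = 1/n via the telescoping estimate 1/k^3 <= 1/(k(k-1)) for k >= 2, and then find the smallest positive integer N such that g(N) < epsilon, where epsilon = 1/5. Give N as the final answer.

For m > n >= 1: |a_m - a_n| = sum_{k=n+1}^m 1/k^3.
Use 1/k^3 <= 1/(k(k-1)) = 1/(k-1) - 1/k for k >= 2 (which holds since k^3 >= k^2 >= k(k-1) for k >= 2):
sum_{k=n+1}^m 1/k^3 <= sum_{k=n+1}^m (1/(k-1) - 1/k) = 1/n - 1/m <= 1/n.
By symmetry the same bound holds with n,m swapped, so |a_m - a_n| <= 1/min(m,n) = g(min(m,n)). Since g(n) -> 0, (a_n) is Cauchy.
Now solve g(N) < 1/5: 1/N < 1/5 <=> N > 1/(1/5) = 5.
The smallest integer strictly greater than 5 is N = 6.
Check: g(6) = 1/6 < 1/5; g(5) = 1/5 >= 1/5. So N = 6.

6


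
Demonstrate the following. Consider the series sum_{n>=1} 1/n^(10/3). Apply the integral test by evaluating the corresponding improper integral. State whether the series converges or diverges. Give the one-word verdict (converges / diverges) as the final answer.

Let f(x) = x^(-10/3). Then f is positive, continuous, and decreasing on [1, infinity), so the integral test applies.
Compute the improper integral int_{1}^infinity f(x) dx:
  antiderivative F(x) = -3/(7*x^(7/3)).
  As x -> infinity, F(x) -> 0 (since p = 10/3 > 1).
  So int = F(infinity) - F(1) = 0 - (-3/7) = 3/7.
  Finite, so by the integral test, the series converges.

converges


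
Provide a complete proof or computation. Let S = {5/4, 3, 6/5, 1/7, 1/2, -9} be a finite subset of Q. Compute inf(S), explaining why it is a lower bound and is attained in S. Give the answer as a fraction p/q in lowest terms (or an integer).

S is finite, so inf(S) = min(S).
Sorted increasing:
-9, 1/7, 1/2, 6/5, 5/4, 3
The extremum is -9.
For every x in S, x >= -9. And -9 is in S, so it is attained.
Therefore inf(S) = -9.

-9


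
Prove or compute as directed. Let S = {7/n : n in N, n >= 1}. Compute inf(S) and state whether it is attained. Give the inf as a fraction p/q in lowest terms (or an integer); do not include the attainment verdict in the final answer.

Analysis:
- Values: 7, 7/2, 7/3, 7/4, ... strictly decreasing.
- The maximum is 7 (n=1); sup = 7 (attained).
- The set is bounded below by 0; 7/n -> 0 so 0 is the greatest lower bound.
- 0 is not in the set, so inf = 0 is not attained.
Conclusion: inf(S) = 0, not attained in S.

0


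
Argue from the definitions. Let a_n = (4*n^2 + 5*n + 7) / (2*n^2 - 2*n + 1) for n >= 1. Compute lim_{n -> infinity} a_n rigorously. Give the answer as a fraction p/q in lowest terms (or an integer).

Divide numerator and denominator by n^2, the highest power:
numerator / n^2 = 4 + 5/n + 7/n^2
denominator / n^2 = 2 - 2/n + n^(-2)
As n -> infinity, all terms of the form c/n^k (k >= 1) tend to 0.
So numerator / n^2 -> 4 and denominator / n^2 -> 2.
Therefore lim a_n = 2.

2


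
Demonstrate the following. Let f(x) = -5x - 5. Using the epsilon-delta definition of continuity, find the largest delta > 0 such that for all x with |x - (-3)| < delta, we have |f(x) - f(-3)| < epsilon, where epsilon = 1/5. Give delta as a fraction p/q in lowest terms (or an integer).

We compute f(-3) = -5*(-3) - 5 = 10.
|f(x) - f(-3)| = |-5x - 5 - (10)| = |-5(x - (-3))| = 5|x - (-3)|.
We need 5|x - (-3)| < 1/5, i.e. |x - (-3)| < 1/5 / 5 = 1/25.
So any delta <= 1/25 works. Conversely, if delta > 1/25, then x = -3 + 1/25 satisfies |x - (-3)| = 1/25 < delta but |f(x) - f(-3)| = 5 * 1/25 = 1/5, which is not < 1/5; so no larger delta works.
Hence the largest such delta is 1/25.

1/25


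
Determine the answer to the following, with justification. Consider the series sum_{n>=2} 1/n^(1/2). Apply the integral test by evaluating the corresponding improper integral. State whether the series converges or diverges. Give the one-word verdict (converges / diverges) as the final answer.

Let f(x) = 1/sqrt(x). Then f is positive, continuous, and decreasing on [2, infinity), so the integral test applies.
Compute the improper integral int_{2}^infinity f(x) dx:
  antiderivative F(x) = 2*sqrt(x).
  As x -> infinity, F(x) -> infinity (since p = 1/2 < 1).
  So the integral diverges. By the integral test, the series diverges.

diverges


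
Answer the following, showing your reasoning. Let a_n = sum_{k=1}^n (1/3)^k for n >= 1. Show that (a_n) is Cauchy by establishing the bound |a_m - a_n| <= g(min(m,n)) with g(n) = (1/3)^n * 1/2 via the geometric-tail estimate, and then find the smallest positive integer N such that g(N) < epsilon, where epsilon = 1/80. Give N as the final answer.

For m > n >= 1: |a_m - a_n| = sum_{k=n+1}^m (1/3)^k < sum_{k=n+1}^infinity (1/3)^k = (1/3)^(n+1) / (1 - 1/3) = (1/3)^n * (1/3) * (3/2) = (1/3)^n * 1/2.
So g(n) = (1/3)^n / 2. Since g(n) -> 0, (a_n) is Cauchy.
Now solve g(N) < 1/80: (1/3)^N / 2 < 1/80 <=> 3^N > 1 / (2 * 1/80) = 40.
Check powers of 3: 3^3 = 27 <= 40, 3^4 = 81 > 40.
So the smallest such N is 4. Check: g(4) = 1/(2 * 81) = 1/162 < 1/80.

4


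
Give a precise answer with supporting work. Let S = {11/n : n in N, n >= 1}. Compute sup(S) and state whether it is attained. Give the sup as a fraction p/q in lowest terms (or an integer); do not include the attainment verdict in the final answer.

Analysis:
- Values: 11, 11/2, 11/3, 11/4, ... strictly decreasing.
- The maximum is 11 (n=1); sup = 11 (attained).
- The set is bounded below by 0; 11/n -> 0 so 0 is the greatest lower bound.
- 0 is not in the set, so inf = 0 is not attained.
Conclusion: sup(S) = 11, attained in S.

11


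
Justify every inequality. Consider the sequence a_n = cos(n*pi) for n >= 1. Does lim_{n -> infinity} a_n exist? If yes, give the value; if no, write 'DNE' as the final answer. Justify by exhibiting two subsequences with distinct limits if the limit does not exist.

Examine the behaviour of a_n along subsequences.
cos(n*pi) = (-1)^n, so a_n = (-1)^n. a_{2k} = 1 -> 1. a_{2k+1} = -1 -> -1.
Since these two subsequential limits are 1 and -1, distinct, the full sequence cannot converge (a convergent sequence has all subsequences tending to the same limit). So lim a_n does not exist.

DNE


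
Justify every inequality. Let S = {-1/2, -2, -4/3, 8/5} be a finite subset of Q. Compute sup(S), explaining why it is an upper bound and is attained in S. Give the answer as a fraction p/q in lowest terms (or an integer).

S is finite, so sup(S) = max(S).
Sorted decreasing:
8/5, -1/2, -4/3, -2
The extremum is 8/5.
For every x in S, x <= 8/5. And 8/5 is in S, so it is attained.
Therefore sup(S) = 8/5.

8/5


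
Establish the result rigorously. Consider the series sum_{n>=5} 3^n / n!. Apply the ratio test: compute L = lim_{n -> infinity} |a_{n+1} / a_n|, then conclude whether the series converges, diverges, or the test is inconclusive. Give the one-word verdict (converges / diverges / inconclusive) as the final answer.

Let a_n denote the general term. Form the ratio a_{n+1}/a_n and simplify:
a_{n+1}/a_n = 3/(n + 1)
Take the limit as n -> infinity: L = 0.
Since L = 0 < 1, the ratio test implies the series converges.

converges


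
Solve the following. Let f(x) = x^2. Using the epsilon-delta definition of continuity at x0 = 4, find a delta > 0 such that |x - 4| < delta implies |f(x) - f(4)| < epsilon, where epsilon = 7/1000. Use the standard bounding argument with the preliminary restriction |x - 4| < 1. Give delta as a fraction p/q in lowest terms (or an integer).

Factor: |x^2 - (4)^2| = |x - 4| * |x + 4|.
Impose |x - 4| < 1 first. Then |x + 4| = |(x - 4) + 2*(4)| <= |x - 4| + 2*|4| < 1 + 8 = 9.
So |x^2 - (4)^2| < delta * 9.
We need delta * 9 <= 7/1000, i.e. delta <= 7/1000/9 = 7/9000.
Since 7/9000 < 1, this is tighter than 1; take delta = 7/9000.
So delta = 7/9000 works.

7/9000


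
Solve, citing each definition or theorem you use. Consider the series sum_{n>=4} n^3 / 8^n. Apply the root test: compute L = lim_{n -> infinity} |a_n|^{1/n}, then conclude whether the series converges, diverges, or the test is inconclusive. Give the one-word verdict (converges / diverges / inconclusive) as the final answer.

Let a_n denote the general term. Form |a_n|^(1/n) and simplify:
|a_n|^(1/n) = n^(3/n)/8
Take the limit as n -> infinity: L = 1/8.
Since L = 1/8 < 1, the root test implies convergence.

converges


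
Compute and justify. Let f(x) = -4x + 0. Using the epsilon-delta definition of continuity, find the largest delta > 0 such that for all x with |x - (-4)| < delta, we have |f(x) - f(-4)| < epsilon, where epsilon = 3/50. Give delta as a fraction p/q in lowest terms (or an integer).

We compute f(-4) = -4*(-4) + 0 = 16.
|f(x) - f(-4)| = |-4x + 0 - (16)| = |-4(x - (-4))| = 4|x - (-4)|.
We need 4|x - (-4)| < 3/50, i.e. |x - (-4)| < 3/50 / 4 = 3/200.
So any delta <= 3/200 works. Conversely, if delta > 3/200, then x = -4 + 3/200 satisfies |x - (-4)| = 3/200 < delta but |f(x) - f(-4)| = 4 * 3/200 = 3/50, which is not < 3/50; so no larger delta works.
Hence the largest such delta is 3/200.

3/200


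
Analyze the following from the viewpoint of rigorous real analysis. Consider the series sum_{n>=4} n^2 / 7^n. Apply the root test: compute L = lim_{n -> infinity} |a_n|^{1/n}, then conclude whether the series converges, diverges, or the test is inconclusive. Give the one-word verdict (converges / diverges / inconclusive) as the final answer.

Let a_n denote the general term. Form |a_n|^(1/n) and simplify:
|a_n|^(1/n) = n^(2/n)/7
Take the limit as n -> infinity: L = 1/7.
Since L = 1/7 < 1, the root test implies convergence.

converges


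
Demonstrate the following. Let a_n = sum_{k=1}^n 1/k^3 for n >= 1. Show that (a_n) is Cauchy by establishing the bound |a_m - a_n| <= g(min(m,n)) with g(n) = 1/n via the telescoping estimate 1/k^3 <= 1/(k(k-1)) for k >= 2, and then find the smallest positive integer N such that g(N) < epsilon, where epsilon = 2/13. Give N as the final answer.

For m > n >= 1: |a_m - a_n| = sum_{k=n+1}^m 1/k^3.
Use 1/k^3 <= 1/(k(k-1)) = 1/(k-1) - 1/k for k >= 2 (which holds since k^3 >= k^2 >= k(k-1) for k >= 2):
sum_{k=n+1}^m 1/k^3 <= sum_{k=n+1}^m (1/(k-1) - 1/k) = 1/n - 1/m <= 1/n.
By symmetry the same bound holds with n,m swapped, so |a_m - a_n| <= 1/min(m,n) = g(min(m,n)). Since g(n) -> 0, (a_n) is Cauchy.
Now solve g(N) < 2/13: 1/N < 2/13 <=> N > 1/(2/13) = 13/2.
The smallest integer strictly greater than 13/2 is N = 7.
Check: g(7) = 1/7 < 2/13; g(6) = 1/6 >= 2/13. So N = 7.

7


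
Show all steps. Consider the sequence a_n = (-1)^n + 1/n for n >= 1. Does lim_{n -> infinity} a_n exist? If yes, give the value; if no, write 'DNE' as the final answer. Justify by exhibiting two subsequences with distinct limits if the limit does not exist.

Examine the behaviour of a_n along subsequences.
a_{2k} = 1 + 1/(2k) -> 1. a_{2k+1} = -1 + 1/(2k+1) -> -1.
Since these two subsequential limits are 1 and -1, distinct, the full sequence cannot converge (a convergent sequence has all subsequences tending to the same limit). So lim a_n does not exist.

DNE


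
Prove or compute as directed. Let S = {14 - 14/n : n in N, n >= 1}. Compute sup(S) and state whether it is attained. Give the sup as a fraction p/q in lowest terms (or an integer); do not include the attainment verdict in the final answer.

Analysis:
- Values: 0, 7, 28/3, 21/2, ... strictly increasing.
- Minimum is 0 (n=1); inf = 0 (attained).
- 14 - 14/n -> 14 from below; sup = 14, not attained.
Conclusion: sup(S) = 14, not attained in S.

14


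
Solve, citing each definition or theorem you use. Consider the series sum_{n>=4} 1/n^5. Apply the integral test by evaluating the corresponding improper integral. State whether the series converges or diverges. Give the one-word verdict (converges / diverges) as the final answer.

Let f(x) = x^(-5). Then f is positive, continuous, and decreasing on [4, infinity), so the integral test applies.
Compute the improper integral int_{4}^infinity f(x) dx:
  antiderivative F(x) = -1/(4*x^4).
  As x -> infinity, F(x) -> 0 (since p = 5 > 1).
  So int = F(infinity) - F(4) = 0 - (-1/1024) = 1/1024.
  Finite, so by the integral test, the series converges.

converges


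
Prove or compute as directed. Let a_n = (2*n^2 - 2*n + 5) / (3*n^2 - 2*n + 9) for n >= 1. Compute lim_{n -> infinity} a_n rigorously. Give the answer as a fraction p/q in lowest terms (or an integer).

Divide numerator and denominator by n^2, the highest power:
numerator / n^2 = 2 - 2/n + 5/n^2
denominator / n^2 = 3 - 2/n + 9/n^2
As n -> infinity, all terms of the form c/n^k (k >= 1) tend to 0.
So numerator / n^2 -> 2 and denominator / n^2 -> 3.
Therefore lim a_n = 2/3.

2/3


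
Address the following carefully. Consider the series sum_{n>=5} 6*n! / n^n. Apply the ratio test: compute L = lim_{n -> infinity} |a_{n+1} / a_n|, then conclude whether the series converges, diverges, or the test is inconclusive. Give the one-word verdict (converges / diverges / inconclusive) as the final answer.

Let a_n denote the general term. Form the ratio a_{n+1}/a_n and simplify:
a_{n+1}/a_n = (n/(n + 1))^n
Take the limit as n -> infinity: L = exp(-1).
Since L = exp(-1) < 1, the ratio test implies the series converges.

converges


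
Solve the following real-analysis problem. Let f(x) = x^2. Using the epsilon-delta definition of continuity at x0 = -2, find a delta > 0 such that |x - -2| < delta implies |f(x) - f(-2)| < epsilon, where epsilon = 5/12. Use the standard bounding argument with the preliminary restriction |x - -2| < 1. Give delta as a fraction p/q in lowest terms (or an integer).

Factor: |x^2 - (-2)^2| = |x - -2| * |x + -2|.
Impose |x - -2| < 1 first. Then |x + -2| = |(x - -2) + 2*(-2)| <= |x - -2| + 2*|-2| < 1 + 4 = 5.
So |x^2 - (-2)^2| < delta * 5.
We need delta * 5 <= 5/12, i.e. delta <= 5/12/5 = 1/12.
Since 1/12 < 1, this is tighter than 1; take delta = 1/12.
So delta = 1/12 works.

1/12


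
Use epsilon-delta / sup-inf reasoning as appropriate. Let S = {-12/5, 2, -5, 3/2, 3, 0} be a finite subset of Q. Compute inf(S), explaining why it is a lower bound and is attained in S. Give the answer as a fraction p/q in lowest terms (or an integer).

S is finite, so inf(S) = min(S).
Sorted increasing:
-5, -12/5, 0, 3/2, 2, 3
The extremum is -5.
For every x in S, x >= -5. And -5 is in S, so it is attained.
Therefore inf(S) = -5.

-5


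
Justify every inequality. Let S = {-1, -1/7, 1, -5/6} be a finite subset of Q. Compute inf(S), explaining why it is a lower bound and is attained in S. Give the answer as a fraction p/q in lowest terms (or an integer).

S is finite, so inf(S) = min(S).
Sorted increasing:
-1, -5/6, -1/7, 1
The extremum is -1.
For every x in S, x >= -1. And -1 is in S, so it is attained.
Therefore inf(S) = -1.

-1


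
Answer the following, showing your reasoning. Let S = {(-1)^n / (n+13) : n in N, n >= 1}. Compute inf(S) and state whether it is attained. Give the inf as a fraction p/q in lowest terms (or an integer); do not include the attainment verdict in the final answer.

Analysis:
- Values: -1/14, 1/15, -1/16, 1/17, -1/18, ...
- Positive terms (even n): 1/(2+13), 1/(4+13), ... decreasing -> max = 1/15 (n=2).
- Negative terms (odd n): -1/(1+13), -1/(3+13), ... increasing -> min = -1/14 (n=1).
- So sup = 1/15 (attained at n=2); inf = -1/14 (attained at n=1).
Conclusion: inf(S) = -1/14, attained in S.

-1/14


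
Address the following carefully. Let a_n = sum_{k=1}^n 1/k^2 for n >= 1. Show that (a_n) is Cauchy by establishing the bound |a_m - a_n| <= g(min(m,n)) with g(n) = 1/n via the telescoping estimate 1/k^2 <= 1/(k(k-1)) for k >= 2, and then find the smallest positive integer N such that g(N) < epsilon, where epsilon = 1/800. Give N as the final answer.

For m > n >= 1: |a_m - a_n| = sum_{k=n+1}^m 1/k^2.
Use 1/k^2 <= 1/(k(k-1)) = 1/(k-1) - 1/k for k >= 2:
sum_{k=n+1}^m 1/k^2 <= sum_{k=n+1}^m (1/(k-1) - 1/k) = 1/n - 1/m <= 1/n.
By symmetry the same bound holds with n,m swapped, so |a_m - a_n| <= 1/min(m,n) = g(min(m,n)). Since g(n) -> 0, (a_n) is Cauchy.
Now solve g(N) < 1/800: 1/N < 1/800 <=> N > 1/(1/800) = 800.
The smallest integer strictly greater than 800 is N = 801.
Check: g(801) = 1/801 < 1/800; g(800) = 1/800 >= 1/800. So N = 801.

801


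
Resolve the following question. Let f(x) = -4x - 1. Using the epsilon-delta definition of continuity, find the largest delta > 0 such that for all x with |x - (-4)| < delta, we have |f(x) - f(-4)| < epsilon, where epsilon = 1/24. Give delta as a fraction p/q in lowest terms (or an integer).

We compute f(-4) = -4*(-4) - 1 = 15.
|f(x) - f(-4)| = |-4x - 1 - (15)| = |-4(x - (-4))| = 4|x - (-4)|.
We need 4|x - (-4)| < 1/24, i.e. |x - (-4)| < 1/24 / 4 = 1/96.
So any delta <= 1/96 works. Conversely, if delta > 1/96, then x = -4 + 1/96 satisfies |x - (-4)| = 1/96 < delta but |f(x) - f(-4)| = 4 * 1/96 = 1/24, which is not < 1/24; so no larger delta works.
Hence the largest such delta is 1/96.

1/96


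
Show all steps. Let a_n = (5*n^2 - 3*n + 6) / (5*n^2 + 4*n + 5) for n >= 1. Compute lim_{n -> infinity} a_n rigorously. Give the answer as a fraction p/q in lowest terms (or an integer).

Divide numerator and denominator by n^2, the highest power:
numerator / n^2 = 5 - 3/n + 6/n^2
denominator / n^2 = 5 + 4/n + 5/n^2
As n -> infinity, all terms of the form c/n^k (k >= 1) tend to 0.
So numerator / n^2 -> 5 and denominator / n^2 -> 5.
Therefore lim a_n = 1.

1


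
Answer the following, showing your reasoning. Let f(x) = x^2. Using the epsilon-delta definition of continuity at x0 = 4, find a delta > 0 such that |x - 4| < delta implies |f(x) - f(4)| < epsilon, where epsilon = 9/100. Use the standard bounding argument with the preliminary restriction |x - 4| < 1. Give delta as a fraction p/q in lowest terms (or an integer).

Factor: |x^2 - (4)^2| = |x - 4| * |x + 4|.
Impose |x - 4| < 1 first. Then |x + 4| = |(x - 4) + 2*(4)| <= |x - 4| + 2*|4| < 1 + 8 = 9.
So |x^2 - (4)^2| < delta * 9.
We need delta * 9 <= 9/100, i.e. delta <= 9/100/9 = 1/100.
Since 1/100 < 1, this is tighter than 1; take delta = 1/100.
So delta = 1/100 works.

1/100


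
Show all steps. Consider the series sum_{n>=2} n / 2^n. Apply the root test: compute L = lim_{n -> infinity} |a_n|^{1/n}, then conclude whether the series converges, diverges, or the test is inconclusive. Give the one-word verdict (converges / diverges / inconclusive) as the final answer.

Let a_n denote the general term. Form |a_n|^(1/n) and simplify:
|a_n|^(1/n) = n^(1/n)/2
Take the limit as n -> infinity: L = 1/2.
Since L = 1/2 < 1, the root test implies convergence.

converges


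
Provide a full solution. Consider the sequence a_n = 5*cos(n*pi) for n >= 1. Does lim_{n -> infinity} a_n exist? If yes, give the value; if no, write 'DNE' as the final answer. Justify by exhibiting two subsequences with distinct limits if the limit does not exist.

Examine the behaviour of a_n along subsequences.
cos(n*pi) = (-1)^n, so a_n = 5*(-1)^n. a_{2k} = 5 -> 5. a_{2k+1} = -5 -> -5.
Since these two subsequential limits are 5 and -5, distinct, the full sequence cannot converge (a convergent sequence has all subsequences tending to the same limit). So lim a_n does not exist.

DNE


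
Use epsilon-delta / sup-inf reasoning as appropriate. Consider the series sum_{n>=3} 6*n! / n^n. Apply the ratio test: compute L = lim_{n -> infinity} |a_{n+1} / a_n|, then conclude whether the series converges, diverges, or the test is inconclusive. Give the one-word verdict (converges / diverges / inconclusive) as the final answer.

Let a_n denote the general term. Form the ratio a_{n+1}/a_n and simplify:
a_{n+1}/a_n = (n/(n + 1))^n
Take the limit as n -> infinity: L = exp(-1).
Since L = exp(-1) < 1, the ratio test implies the series converges.

converges


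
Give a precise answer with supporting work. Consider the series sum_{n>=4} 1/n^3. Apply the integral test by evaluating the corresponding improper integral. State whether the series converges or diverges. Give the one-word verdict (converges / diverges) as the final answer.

Let f(x) = x^(-3). Then f is positive, continuous, and decreasing on [4, infinity), so the integral test applies.
Compute the improper integral int_{4}^infinity f(x) dx:
  antiderivative F(x) = -1/(2*x^2).
  As x -> infinity, F(x) -> 0 (since p = 3 > 1).
  So int = F(infinity) - F(4) = 0 - (-1/32) = 1/32.
  Finite, so by the integral test, the series converges.

converges


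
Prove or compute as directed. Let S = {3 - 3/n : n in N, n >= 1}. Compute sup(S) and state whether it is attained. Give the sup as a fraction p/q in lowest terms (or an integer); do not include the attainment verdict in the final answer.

Analysis:
- Values: 0, 3/2, 2, 9/4, ... strictly increasing.
- Minimum is 0 (n=1); inf = 0 (attained).
- 3 - 3/n -> 3 from below; sup = 3, not attained.
Conclusion: sup(S) = 3, not attained in S.

3


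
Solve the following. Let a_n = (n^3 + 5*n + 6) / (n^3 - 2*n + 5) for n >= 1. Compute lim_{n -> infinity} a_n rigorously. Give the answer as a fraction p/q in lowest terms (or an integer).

Divide numerator and denominator by n^3, the highest power:
numerator / n^3 = 1 + 5/n^2 + 6/n^3
denominator / n^3 = 1 - 2/n^2 + 5/n^3
As n -> infinity, all terms of the form c/n^k (k >= 1) tend to 0.
So numerator / n^3 -> 1 and denominator / n^3 -> 1.
Therefore lim a_n = 1.

1
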